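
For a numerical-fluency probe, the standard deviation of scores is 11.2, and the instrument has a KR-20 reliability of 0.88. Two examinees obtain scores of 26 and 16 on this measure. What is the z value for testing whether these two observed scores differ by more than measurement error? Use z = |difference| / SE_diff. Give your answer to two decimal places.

The standard error of measurement is 11.2000·√(1 − 0.8800) ≈ 11.2000·0.3464 ≈ 3.8798.
Standard error of the difference = 3.8798·√2 ≈ 5.4869
z = 10 / 5.4869 ≈ 1.8225

1.82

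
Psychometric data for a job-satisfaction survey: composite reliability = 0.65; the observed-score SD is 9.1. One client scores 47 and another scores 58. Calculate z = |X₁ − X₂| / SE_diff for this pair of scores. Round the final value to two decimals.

SEM = 9.1000·√(1 − 0.6500) ≃ 5.3836
SE_diff = √2 · SEM ≃ 7.6136
z = 11 / 7.6136 ≃ 1.4448

1.44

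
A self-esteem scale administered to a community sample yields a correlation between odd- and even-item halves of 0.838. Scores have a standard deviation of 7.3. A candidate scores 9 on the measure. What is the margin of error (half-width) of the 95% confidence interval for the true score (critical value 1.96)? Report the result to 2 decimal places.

Spearman-Brown: r = 2(0.838) / (1 + 0.838) = 1.676 / 1.838 ≈ 0.912
SEM = 7.300 * √(1 − 0.912) = 7.300 * √0.088 ≈ 7.300 * 0.297 ≈ 2.167
Margin = 1.96 * 2.167 ≈ 4.248

4.25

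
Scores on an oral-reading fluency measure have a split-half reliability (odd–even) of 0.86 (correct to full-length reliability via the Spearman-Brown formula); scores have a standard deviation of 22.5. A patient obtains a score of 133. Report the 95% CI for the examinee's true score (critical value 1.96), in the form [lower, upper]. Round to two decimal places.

Full-length reliability (Spearman-Brown) = 2(0.86)/(1+0.86) ≈ 0.92473
SEM = 22.50000·√(1 − 0.92473) ≈ 6.17291
Margin = 1.96 · 6.17291 ≈ 12.09891
95% CI: 133 ± 12.09891 = [120.90109, 145.09891]

[120.90, 145.10]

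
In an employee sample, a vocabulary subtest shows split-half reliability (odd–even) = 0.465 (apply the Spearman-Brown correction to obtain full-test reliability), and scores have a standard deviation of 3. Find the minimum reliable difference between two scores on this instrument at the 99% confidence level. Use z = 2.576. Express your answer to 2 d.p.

6.60

Full-length reliability (Spearman-Brown) = 2(0.465)/(1+0.465) ≈ 0.6348
The standard error of measurement is 3.0000*√(1 − 0.6348) ≈ 3.0000*0.6043 ≈ 1.8129.
Standard error of the difference = 1.8129·√2 ≈ 2.5639
Smallest detectable difference = 2.576*2.5639 ≈ 6.6045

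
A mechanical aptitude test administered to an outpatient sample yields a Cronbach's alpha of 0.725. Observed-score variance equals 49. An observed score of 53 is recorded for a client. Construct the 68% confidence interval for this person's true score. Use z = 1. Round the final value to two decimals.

σ = 49^(1/2) = 7.00000
The standard error of measurement is 7.00000*√(1 − 0.72500) ≈ 7.00000*0.52440 ≈ 3.67083.
Half-width = 1*3.67083 ≈ 3.67083
68% CI: 53 ± 3.67083 = [49.32917, 56.67083]

[49.33, 56.67]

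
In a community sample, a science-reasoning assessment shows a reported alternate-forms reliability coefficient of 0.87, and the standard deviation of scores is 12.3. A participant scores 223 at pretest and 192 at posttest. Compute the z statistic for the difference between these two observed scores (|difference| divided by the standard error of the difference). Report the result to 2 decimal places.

SEM = 12.3000 · √(1 − 0.8700) = 12.3000 · √0.1300 ≈ 12.3000 · 0.3606 ≈ 4.4348
SE_diff = √2 · SEM ≈ 6.2718
z = |223 − 192| / 6.2718 = 31 / 6.2718 ≈ 4.9428

4.94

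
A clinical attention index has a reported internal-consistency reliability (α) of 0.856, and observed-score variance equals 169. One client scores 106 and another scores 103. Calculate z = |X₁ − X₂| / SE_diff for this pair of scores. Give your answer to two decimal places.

SD = √169 = 13.00000
The standard error of measurement is 13.00000*√(1 − 0.85600) ≈ 13.00000*0.37947 ≈ 4.93315.
SE_diff = SEM * √2 ≈ 4.93315 * 1.41421 ≈ 6.97653
z = |106 − 103| / 6.97653 = 3 / 6.97653 ≈ 0.43001

0.43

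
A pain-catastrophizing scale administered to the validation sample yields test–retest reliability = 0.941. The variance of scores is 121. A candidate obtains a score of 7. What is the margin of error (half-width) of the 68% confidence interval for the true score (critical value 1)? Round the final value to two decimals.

2.67

SD = √121 ≈ 11.000
SEM = 11.000 · √(1 − 0.941) = 11.000 · √0.059 ≈ 11.000 · 0.243 ≈ 2.672
Margin = 1 · 2.672 ≈ 2.672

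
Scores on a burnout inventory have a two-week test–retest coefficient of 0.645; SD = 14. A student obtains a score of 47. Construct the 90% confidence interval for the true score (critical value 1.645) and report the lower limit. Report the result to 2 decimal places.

33.28

SEM = 14.000×√(1 − 0.645) ≃ 8.341
Margin = 1.645 × 8.341 ≃ 13.722
Lower bound: 47 − 13.722 = 33.278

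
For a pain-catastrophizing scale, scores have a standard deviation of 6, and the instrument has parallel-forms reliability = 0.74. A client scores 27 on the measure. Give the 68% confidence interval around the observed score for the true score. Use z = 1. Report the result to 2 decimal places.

[23.94, 30.06]

SEM = 6.0000 · √(1 − 0.7400) = 6.0000 · √0.2600 ≈ 6.0000 · 0.5099 ≈ 3.0594
Half-width = 1·3.0594 ≈ 3.0594
Interval: (23.9406, 30.0594)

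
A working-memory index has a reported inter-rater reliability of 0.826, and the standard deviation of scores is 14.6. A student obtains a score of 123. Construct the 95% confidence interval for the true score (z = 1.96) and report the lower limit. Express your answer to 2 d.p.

111.06

SEM = 14.6000 · √(1 − 0.8260) = 14.6000 · √0.1740 ≃ 14.6000 · 0.4171 ≃ 6.0901
Margin = 1.96 · 6.0901 ≃ 11.9367
Lower limit = 123 − 11.9367 ≃ 111.0633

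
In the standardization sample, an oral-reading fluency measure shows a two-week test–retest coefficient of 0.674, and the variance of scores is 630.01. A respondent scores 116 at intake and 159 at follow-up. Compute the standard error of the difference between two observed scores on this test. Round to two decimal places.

σ = 630.01^(1/2) = 25.100
SEM = 25.100×√(1 − 0.674) ≃ 14.331
SE_diff = √2 × SEM ≃ 20.267

20.27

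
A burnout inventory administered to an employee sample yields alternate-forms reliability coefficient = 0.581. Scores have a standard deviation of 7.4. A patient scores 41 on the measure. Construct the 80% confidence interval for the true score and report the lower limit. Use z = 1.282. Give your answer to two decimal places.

34.86

The standard error of measurement is 7.4000·√(1 − 0.5810) ≃ 7.4000·0.6473 ≃ 4.7900.
Margin = 1.282 · 4.7900 ≃ 6.1408
Lower bound: 41 − 6.1408 = 34.8592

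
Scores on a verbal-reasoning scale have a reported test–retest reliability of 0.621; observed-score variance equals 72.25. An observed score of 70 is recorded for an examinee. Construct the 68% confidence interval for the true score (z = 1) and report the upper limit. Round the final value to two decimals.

SD = √72.25 ≈ 8.5000
The standard error of measurement is 8.5000×√(1 − 0.6210) ≈ 8.5000×0.6156 ≈ 5.2329.
Half-width = 1×5.2329 ≈ 5.2329
Upper limit = 70 + 5.2329 ≈ 75.2329

75.23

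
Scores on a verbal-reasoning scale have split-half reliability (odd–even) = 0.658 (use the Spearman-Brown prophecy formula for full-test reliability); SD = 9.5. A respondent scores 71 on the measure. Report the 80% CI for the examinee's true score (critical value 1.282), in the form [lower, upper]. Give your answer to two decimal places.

[65.47, 76.53]

Full-length reliability (Spearman-Brown) = 2(0.658)/(1+0.658) ≈ 0.794
SEM = 9.500 × √(1 − 0.794) = 9.500 × √0.206 ≈ 9.500 × 0.454 ≈ 4.315
Half-width = 1.282×4.315 ≈ 5.531
Interval: (65.469, 76.531)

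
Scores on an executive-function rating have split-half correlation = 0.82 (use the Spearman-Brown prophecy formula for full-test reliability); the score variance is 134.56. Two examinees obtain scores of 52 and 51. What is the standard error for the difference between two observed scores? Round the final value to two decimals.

SD = √134.56 ≃ 11.6000
Spearman-Brown: r = 2(0.82) / (1 + 0.82) = 1.6400 / 1.8200 ≃ 0.9011
The standard error of measurement is 11.6000×√(1 − 0.9011) ≃ 11.6000×0.3145 ≃ 3.6480.
SE_diff = √2 × SEM ≃ 5.1591

5.16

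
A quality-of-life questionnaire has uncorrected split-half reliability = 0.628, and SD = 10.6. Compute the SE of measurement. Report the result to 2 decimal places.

Full-length reliability (Spearman-Brown) = 2(0.628)/(1+0.628) ≈ 0.7715
SEM = 10.6000*√(1 − 0.7715) ≈ 5.0670

5.07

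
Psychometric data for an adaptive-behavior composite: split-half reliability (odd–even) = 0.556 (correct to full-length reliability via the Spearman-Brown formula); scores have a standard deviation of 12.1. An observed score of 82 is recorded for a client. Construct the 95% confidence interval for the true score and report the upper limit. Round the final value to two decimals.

94.67

r_full = 2·0.556 / (1 + 0.556) ≈ 0.71465
SEM = 12.10000·√(1 − 0.71465) ≈ 6.46356
Margin = 1.96 · 6.46356 ≈ 12.66859
Upper limit = 82 + 12.66859 ≈ 94.66859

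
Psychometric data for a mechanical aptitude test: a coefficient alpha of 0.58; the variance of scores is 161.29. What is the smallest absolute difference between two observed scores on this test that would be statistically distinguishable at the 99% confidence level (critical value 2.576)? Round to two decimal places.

σ = 161.29^(1/2) = 12.700
SEM = 12.700×√(1 − 0.580) ≃ 8.231
Standard error of the difference = 8.231·√2 ≃ 11.640
Smallest detectable difference = 2.576×11.640 ≃ 29.984

29.98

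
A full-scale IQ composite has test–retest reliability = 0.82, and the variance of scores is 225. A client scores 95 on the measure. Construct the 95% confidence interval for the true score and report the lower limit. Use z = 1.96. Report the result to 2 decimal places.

82.53

σ = 225^(1/2) = 15.0000
SEM = 15.0000×√(1 − 0.8200) ≈ 6.3640
Half-width = 1.96×6.3640 ≈ 12.4734
Lower bound: 95 − 12.4734 = 82.5266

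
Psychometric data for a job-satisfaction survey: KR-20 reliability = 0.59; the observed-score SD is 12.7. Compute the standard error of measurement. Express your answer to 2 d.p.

SEM = 12.70000 × √(1 − 0.59000) = 12.70000 × √0.41000 ≈ 12.70000 × 0.64031 ≈ 8.13197

8.13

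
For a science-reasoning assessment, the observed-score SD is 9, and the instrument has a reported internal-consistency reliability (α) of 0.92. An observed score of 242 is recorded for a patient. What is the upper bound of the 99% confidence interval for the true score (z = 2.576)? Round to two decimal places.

The standard error of measurement is 9.0000·√(1 − 0.9200) ≈ 9.0000·0.2828 ≈ 2.5456.
2.576 · SEM ≈ 6.5574
Upper bound: 242 + 6.5574 = 248.5574

248.56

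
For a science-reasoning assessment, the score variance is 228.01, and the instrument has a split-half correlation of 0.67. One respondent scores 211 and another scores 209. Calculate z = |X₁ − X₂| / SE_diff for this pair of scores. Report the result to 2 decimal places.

SD = √228.01 ≈ 15.100
Spearman-Brown: r = 2(0.67) / (1 + 0.67) = 1.340 / 1.670 ≈ 0.802
SEM = 15.100 · √(1 − 0.802) = 15.100 · √0.198 ≈ 15.100 · 0.445 ≈ 6.712
SE_diff = √2 · SEM ≈ 9.493
z = 2 / 9.493 ≈ 0.211

0.21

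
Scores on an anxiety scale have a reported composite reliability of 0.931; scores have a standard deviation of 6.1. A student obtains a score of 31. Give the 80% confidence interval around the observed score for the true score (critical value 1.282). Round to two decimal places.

[28.95, 33.05]

The standard error of measurement is 6.1000×√(1 − 0.9310) ≈ 6.1000×0.2627 ≈ 1.6023.
Half-width = 1.282×1.6023 ≈ 2.0542
80% CI: 31 ± 2.0542 = [28.9458, 33.0542]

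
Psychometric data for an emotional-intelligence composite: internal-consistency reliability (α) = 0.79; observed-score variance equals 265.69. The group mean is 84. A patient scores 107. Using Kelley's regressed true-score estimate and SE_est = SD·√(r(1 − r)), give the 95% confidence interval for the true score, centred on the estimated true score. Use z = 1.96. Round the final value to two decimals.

SD = √265.69 = 16.3000
T̂ = r·X + (1 − r)·M = 0.7900·107 + 0.2100·84 = 84.5300 + 17.6400 ≈ 102.1700
SE_est = SD · √(r(1 − r)) = 16.3000 · √0.1659 ≈ 16.3000 · 0.4073 ≈ 6.6391
CI = 102.1700 ± 1.96 · 6.6391 → [89.1573, 115.1827]

[89.16, 115.18]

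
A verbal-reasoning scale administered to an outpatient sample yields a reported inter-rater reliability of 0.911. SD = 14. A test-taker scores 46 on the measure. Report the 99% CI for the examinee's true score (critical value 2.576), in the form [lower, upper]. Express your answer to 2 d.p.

[35.24, 56.76]

SEM = 14.00000×√(1 − 0.91100) ≈ 4.17660
Half-width = 2.576×4.17660 ≈ 10.75893
Interval: (35.24107, 56.75893)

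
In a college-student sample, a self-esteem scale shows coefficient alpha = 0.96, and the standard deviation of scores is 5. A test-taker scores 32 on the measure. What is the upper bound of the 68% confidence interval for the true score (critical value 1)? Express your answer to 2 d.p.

SEM = 5.00000 · √(1 − 0.96000) = 5.00000 · √0.04000 ≈ 5.00000 · 0.20000 ≈ 1.00000
1 · SEM ≈ 1.00000
Upper bound: 32 + 1.00000 = 33.00000

33.00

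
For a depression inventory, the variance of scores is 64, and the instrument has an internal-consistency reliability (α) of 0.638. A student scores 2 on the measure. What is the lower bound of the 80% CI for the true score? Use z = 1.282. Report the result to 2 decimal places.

-4.17

SD = √64 ≃ 8.000
SEM = 8.000 * √(1 − 0.638) = 8.000 * √0.362 ≃ 8.000 * 0.602 ≃ 4.813
Half-width = 1.282*4.813 ≃ 6.171
Lower limit = 2 − 6.171 ≃ -4.171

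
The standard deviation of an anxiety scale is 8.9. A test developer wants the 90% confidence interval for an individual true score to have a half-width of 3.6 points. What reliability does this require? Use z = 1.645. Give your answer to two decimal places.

0.94

SEM needed = half-width / z = 3.6/1.645 ≈ 2.18845
Required reliability = 1 − (SEM/SD)² = 1 − 0.06046 ≈ 0.93954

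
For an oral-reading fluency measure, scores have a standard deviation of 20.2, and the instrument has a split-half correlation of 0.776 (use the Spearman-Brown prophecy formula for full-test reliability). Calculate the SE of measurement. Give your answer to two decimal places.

r_full = 2·0.776 / (1 + 0.776) ≈ 0.874
SEM = 20.200 * √(1 − 0.874) = 20.200 * √0.126 ≈ 20.200 * 0.355 ≈ 7.174

7.17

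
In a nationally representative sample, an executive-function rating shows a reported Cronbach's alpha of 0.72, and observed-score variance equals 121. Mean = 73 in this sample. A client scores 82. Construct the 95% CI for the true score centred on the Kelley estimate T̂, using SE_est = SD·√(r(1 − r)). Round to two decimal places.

SD = √121 ≃ 11.0000
Estimated true score = 0.7200*82 + (1 − 0.7200)*73 ≃ 79.4800
SE_est = SD * √(r(1 − r)) = 11.0000 * √0.2016 ≃ 11.0000 * 0.4490 ≃ 4.9390
95% CI: 79.4800 ± 9.6804 ≃ (69.7996, 89.1604)

[69.80, 89.16]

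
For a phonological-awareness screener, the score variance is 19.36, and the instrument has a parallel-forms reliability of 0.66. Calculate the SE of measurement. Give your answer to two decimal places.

2.57

SD = √19.36 ≃ 4.4000
SEM = 4.4000·√(1 − 0.6600) ≃ 2.5656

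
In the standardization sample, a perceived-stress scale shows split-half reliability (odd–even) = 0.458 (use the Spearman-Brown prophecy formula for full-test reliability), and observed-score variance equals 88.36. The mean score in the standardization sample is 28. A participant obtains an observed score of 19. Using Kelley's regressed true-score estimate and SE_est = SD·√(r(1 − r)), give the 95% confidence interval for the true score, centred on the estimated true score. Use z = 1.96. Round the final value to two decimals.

[13.44, 31.25]

σ = 88.36^(1/2) = 9.400
Spearman-Brown: r = 2(0.458) / (1 + 0.458) = 0.916 / 1.458 ≈ 0.628
Estimated true score = 0.628×19 + (1 − 0.628)×28 ≈ 22.346
SE_est = SD × √(r(1 − r)) = 9.400 × √0.234 ≈ 9.400 × 0.483 ≈ 4.543
95% CI: 22.346 ± 8.904 ≈ (13.442, 31.249)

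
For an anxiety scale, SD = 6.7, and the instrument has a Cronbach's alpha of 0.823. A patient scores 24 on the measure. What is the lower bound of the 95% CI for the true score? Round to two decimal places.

18.48

The standard error of measurement is 6.700·√(1 − 0.823) ≈ 6.700·0.421 ≈ 2.819.
Margin = 1.96 · 2.819 ≈ 5.525
Lower limit = 24 − 5.525 ≈ 18.475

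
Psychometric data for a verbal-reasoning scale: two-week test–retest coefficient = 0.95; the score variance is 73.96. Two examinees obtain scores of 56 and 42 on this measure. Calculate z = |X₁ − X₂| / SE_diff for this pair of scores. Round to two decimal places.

SD = √73.96 ≈ 8.600
SEM = 8.600 · √(1 − 0.950) = 8.600 · √0.050 ≈ 8.600 · 0.224 ≈ 1.923
Standard error of the difference = 1.923·√2 ≈ 2.720
z = |56 − 42| / 2.720 = 14 / 2.720 ≈ 5.148

5.15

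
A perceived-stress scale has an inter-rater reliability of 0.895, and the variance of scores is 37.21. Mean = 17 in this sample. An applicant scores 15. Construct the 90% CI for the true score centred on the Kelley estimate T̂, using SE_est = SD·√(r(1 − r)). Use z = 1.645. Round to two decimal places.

SD = √37.21 ≃ 6.1000
T̂ = r·X + (1 − r)·M = 0.8950*15 + 0.1050*17 = 13.4250 + 1.7850 ≃ 15.2100
SE_est = SD * √(r(1 − r)) = 6.1000 * √0.0940 ≃ 6.1000 * 0.3066 ≃ 1.8700
90% CI: 15.2100 ± 3.0761 ≃ (12.1339, 18.2861)

[12.13, 18.29]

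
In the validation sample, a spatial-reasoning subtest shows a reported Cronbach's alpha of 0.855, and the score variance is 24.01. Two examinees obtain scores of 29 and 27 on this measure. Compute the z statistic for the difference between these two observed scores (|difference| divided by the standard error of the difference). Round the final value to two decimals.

σ = 24.01^(1/2) = 4.900
SEM = 4.900 · √(1 − 0.855) = 4.900 · √0.145 ≈ 4.900 · 0.381 ≈ 1.866
Standard error of the difference = 1.866·√2 ≈ 2.639
z = 2 / 2.639 ≈ 0.758

0.76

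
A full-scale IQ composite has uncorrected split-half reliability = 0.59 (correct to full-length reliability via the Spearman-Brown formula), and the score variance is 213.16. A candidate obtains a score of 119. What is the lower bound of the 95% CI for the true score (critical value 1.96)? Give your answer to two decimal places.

SD = √213.16 ≈ 14.6000
Spearman-Brown: r = 2(0.59) / (1 + 0.59) = 1.1800 / 1.5900 ≈ 0.7421
SEM = 14.6000×√(1 − 0.7421) ≈ 7.4139
1.96 × SEM ≈ 14.5312
Lower limit = 119 − 14.5312 ≈ 104.4688

104.47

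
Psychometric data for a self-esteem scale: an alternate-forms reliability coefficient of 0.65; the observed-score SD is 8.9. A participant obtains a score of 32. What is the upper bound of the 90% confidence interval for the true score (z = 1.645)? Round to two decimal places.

SEM = 8.9000*√(1 − 0.6500) ≈ 5.2653
Margin = 1.645 * 5.2653 ≈ 8.6614
Upper bound: 32 + 8.6614 = 40.6614

40.66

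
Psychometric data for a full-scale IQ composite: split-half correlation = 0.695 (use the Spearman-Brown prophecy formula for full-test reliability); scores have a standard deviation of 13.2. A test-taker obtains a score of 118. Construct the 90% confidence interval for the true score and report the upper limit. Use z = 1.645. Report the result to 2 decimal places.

127.21

r_full = 2·0.695 / (1 + 0.695) ≈ 0.82006
SEM = 13.20000 × √(1 − 0.82006) = 13.20000 × √0.17994 ≈ 13.20000 × 0.42419 ≈ 5.59937
Margin = 1.645 × 5.59937 ≈ 9.21096
Upper limit = 118 + 9.21096 ≈ 127.21096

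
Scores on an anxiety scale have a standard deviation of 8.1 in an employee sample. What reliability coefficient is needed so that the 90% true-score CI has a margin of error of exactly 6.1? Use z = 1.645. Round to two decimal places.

0.79

Required SEM = 6.1 / 1.645 ≈ 3.708
Required reliability = 1 − (SEM/SD)² = 1 − 0.210 ≈ 0.790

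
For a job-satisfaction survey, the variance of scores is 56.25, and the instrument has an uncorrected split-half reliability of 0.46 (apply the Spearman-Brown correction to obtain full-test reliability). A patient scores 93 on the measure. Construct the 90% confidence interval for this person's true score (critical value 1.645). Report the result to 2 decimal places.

[85.50, 100.50]

SD = √56.25 = 7.50000
Spearman-Brown: r = 2(0.46) / (1 + 0.46) = 0.92000 / 1.46000 ≈ 0.63014
SEM = 7.50000 × √(1 − 0.63014) = 7.50000 × √0.36986 ≈ 7.50000 × 0.60816 ≈ 4.56123
Margin = 1.645 × 4.56123 ≈ 7.50322
Interval: (85.49678, 100.50322)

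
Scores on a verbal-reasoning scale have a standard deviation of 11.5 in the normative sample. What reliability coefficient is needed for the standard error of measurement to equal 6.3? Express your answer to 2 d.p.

0.70

r = 1 − (6.300/11.5)² ≈ 1 − 0.300 ≈ 0.700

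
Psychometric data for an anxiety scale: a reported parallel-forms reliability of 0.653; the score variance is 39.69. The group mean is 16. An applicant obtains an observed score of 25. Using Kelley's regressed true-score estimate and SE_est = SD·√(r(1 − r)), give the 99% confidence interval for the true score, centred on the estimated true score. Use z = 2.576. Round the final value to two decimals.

σ = 39.69^(1/2) = 6.3000
T̂ = 0.6530(25) + 0.3470(16) ≈ 21.8770
SE_est = SD × √(r(1 − r)) = 6.3000 × √0.2266 ≈ 6.3000 × 0.4760 ≈ 2.9989
99% CI: 21.8770 ± 7.7252 ≈ (14.1518, 29.6022)

[14.15, 29.60]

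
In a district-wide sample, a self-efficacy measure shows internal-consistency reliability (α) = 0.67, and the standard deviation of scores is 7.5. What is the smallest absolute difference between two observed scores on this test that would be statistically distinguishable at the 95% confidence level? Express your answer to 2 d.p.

The standard error of measurement is 7.5000*√(1 − 0.6700) ≈ 7.5000*0.5745 ≈ 4.3084.
SE_diff = SEM * √2 ≈ 4.3084 * 1.4142 ≈ 6.0930
Smallest detectable difference = 1.96*6.0930 ≈ 11.9423

11.94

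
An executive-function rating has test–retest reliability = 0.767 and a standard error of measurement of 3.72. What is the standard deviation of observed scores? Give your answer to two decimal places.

SD = SEM / √(1 − r) = 3.72 / √0.233 ≈ 3.72 / 0.483 ≈ 7.707

7.71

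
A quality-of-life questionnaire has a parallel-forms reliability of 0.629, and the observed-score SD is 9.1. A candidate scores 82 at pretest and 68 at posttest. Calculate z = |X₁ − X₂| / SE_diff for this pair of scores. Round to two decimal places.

The standard error of measurement is 9.10000·√(1 − 0.62900) ≃ 9.10000·0.60910 ≃ 5.54279.
SE_diff = √2 · SEM ≃ 7.83869
z = 14 / 7.83869 ≃ 1.78601

1.79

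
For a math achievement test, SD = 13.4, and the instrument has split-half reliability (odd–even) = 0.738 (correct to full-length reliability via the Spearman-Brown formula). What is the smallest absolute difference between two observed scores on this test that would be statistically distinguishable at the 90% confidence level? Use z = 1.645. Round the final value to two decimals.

Full-length reliability (Spearman-Brown) = 2(0.738)/(1+0.738) ≃ 0.849
SEM = 13.400×√(1 − 0.849) ≃ 5.203
SE_diff = SEM × √2 ≃ 5.203 × 1.414 ≃ 7.358
Smallest detectable difference = 1.645×7.358 ≃ 12.104

12.10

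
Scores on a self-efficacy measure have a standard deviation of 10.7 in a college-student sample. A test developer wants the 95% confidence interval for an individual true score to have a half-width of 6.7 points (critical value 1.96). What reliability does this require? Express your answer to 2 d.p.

0.90

SEM needed = half-width / z = 6.7/1.96 ≃ 3.418
r = 1 − (3.418/10.7)² ≃ 1 − 0.102 ≃ 0.898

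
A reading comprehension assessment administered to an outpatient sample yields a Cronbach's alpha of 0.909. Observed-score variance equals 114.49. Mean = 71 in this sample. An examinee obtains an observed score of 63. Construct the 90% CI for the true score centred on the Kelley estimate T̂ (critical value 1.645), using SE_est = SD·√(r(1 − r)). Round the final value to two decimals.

SD = √114.49 = 10.700
T̂ = 0.909(63) + 0.091(71) ≃ 63.728
SE_est = SD * √(r(1 − r)) = 10.700 * √0.083 ≃ 10.700 * 0.288 ≃ 3.077
CI = 63.728 ± 1.645 * 3.077 → [58.666, 68.790]

[58.67, 68.79]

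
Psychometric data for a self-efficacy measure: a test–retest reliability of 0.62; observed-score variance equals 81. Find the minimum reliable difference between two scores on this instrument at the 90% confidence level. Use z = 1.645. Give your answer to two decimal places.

σ = 81^(1/2) = 9.0000
SEM = 9.0000 · √(1 − 0.6200) = 9.0000 · √0.3800 ≃ 9.0000 · 0.6164 ≃ 5.5480
SE_diff = SEM · √2 ≃ 5.5480 · 1.4142 ≃ 7.8460
Minimum reliable difference = 1.645 · SE_diff ≃ 1.645 · 7.8460 ≃ 12.9067

12.91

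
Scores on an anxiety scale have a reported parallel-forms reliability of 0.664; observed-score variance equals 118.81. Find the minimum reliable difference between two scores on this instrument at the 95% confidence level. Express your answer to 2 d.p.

σ = 118.81^(1/2) = 10.9000
SEM = 10.9000·√(1 − 0.6640) ≈ 6.3182
SE_diff = SEM · √2 ≈ 6.3182 · 1.4142 ≈ 8.9353
Smallest detectable difference = 1.96·8.9353 ≈ 17.5133

17.51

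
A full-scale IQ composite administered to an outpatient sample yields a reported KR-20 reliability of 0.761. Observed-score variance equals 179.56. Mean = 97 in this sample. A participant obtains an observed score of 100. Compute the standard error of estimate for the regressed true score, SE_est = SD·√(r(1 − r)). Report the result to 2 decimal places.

σ = 179.56^(1/2) = 13.40000
SE_est = 13.40000·√[r(1 − r)] ≈ 5.71473

5.71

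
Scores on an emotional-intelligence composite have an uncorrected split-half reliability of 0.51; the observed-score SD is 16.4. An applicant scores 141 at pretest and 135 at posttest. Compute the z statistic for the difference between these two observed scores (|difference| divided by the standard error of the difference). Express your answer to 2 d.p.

r_full = 2·0.51 / (1 + 0.51) ≈ 0.67550
SEM = 16.40000 × √(1 − 0.67550) = 16.40000 × √0.32450 ≈ 16.40000 × 0.56965 ≈ 9.34229
SE_diff = √2 × SEM ≈ 13.21200
z = 6 / 13.21200 ≈ 0.45413

0.45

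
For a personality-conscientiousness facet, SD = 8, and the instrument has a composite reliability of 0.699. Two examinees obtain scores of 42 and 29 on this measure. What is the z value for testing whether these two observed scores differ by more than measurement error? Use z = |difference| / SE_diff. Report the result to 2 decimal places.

2.09

SEM = 8.0000*√(1 − 0.6990) ≈ 4.3891
SE_diff = √2 * SEM ≈ 6.2071
z = 13 / 6.2071 ≈ 2.0944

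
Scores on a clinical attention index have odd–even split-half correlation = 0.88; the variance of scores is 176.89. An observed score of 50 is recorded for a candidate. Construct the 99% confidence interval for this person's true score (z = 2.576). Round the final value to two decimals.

[41.34, 58.66]

SD = √176.89 = 13.3000
Spearman-Brown: r = 2(0.88) / (1 + 0.88) = 1.7600 / 1.8800 ≃ 0.9362
SEM = 13.3000 × √(1 − 0.9362) = 13.3000 × √0.0638 ≃ 13.3000 × 0.2526 ≃ 3.3602
Margin = 2.576 × 3.3602 ≃ 8.6558
CI = 50 ± 8.6558 → [41.3442, 58.6558]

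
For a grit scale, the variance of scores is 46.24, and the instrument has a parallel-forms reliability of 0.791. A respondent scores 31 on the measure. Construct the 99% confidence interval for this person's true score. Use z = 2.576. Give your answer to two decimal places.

σ = 46.24^(1/2) = 6.800
SEM = 6.800 * √(1 − 0.791) = 6.800 * √0.209 ≈ 6.800 * 0.457 ≈ 3.109
Margin = 2.576 * 3.109 ≈ 8.008
CI = 31 ± 8.008 → [22.992, 39.008]

[22.99, 39.01]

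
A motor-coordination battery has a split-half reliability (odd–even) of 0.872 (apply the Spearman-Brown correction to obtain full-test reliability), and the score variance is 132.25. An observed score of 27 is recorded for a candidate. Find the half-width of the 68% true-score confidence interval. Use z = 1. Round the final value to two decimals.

3.01

σ = 132.25^(1/2) = 11.500
r_full = 2·0.872 / (1 + 0.872) ≈ 0.932
The standard error of measurement is 11.500*√(1 − 0.932) ≈ 11.500*0.261 ≈ 3.007.
1 * SEM ≈ 3.007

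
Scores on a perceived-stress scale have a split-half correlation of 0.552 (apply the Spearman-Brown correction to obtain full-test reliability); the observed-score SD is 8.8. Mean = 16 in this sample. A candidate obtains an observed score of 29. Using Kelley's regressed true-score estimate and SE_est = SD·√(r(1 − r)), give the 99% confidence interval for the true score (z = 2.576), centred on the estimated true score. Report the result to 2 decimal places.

Full-length reliability (Spearman-Brown) = 2(0.552)/(1+0.552) ≈ 0.711
Estimated true score = 0.711×29 + (1 − 0.711)×16 ≈ 25.247
SE_est = SD × √(r(1 − r)) = 8.800 × √0.205 ≈ 8.800 × 0.453 ≈ 3.988
99% CI: 25.247 ± 10.272 ≈ (14.975, 35.520)

[14.98, 35.52]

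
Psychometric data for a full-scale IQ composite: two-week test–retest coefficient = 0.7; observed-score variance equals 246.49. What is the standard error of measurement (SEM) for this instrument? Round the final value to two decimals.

8.60

SD = √246.49 ≈ 15.7000
SEM = 15.7000 × √(1 − 0.7000) = 15.7000 × √0.3000 ≈ 15.7000 × 0.5477 ≈ 8.5992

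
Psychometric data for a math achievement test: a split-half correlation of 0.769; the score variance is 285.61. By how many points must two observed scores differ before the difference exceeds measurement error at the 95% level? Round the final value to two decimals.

SD = √285.61 ≈ 16.900
Spearman-Brown: r = 2(0.769) / (1 + 0.769) = 1.538 / 1.769 ≈ 0.869
The standard error of measurement is 16.900*√(1 − 0.869) ≈ 16.900*0.361 ≈ 6.107.
Standard error of the difference = 6.107·√2 ≈ 8.637
Minimum reliable difference = 1.96 * SE_diff ≈ 1.96 * 8.637 ≈ 16.928

16.93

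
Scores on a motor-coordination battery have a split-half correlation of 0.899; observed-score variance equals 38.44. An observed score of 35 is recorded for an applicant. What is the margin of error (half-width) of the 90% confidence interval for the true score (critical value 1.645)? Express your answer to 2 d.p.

2.35

SD = √38.44 ≈ 6.2000
Full-length reliability (Spearman-Brown) = 2(0.899)/(1+0.899) ≈ 0.9468
SEM = 6.2000 · √(1 − 0.9468) = 6.2000 · √0.0532 ≈ 6.2000 · 0.2306 ≈ 1.4298
1.645 · SEM ≈ 2.3521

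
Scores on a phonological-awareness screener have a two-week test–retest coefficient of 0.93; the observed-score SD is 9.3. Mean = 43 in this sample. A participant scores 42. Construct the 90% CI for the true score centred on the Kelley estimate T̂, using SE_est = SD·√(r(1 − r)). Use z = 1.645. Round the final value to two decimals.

Estimated true score = 0.930*42 + (1 − 0.930)*43 ≃ 42.070
SE_est = SD * √(r(1 − r)) = 9.300 * √0.065 ≃ 9.300 * 0.255 ≃ 2.373
CI = 42.070 ± 1.645 * 2.373 → [38.167, 45.973]

[38.17, 45.97]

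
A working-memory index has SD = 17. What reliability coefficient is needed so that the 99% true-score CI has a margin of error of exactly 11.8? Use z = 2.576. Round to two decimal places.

0.93

Required SEM = 11.8 / 2.576 ≈ 4.581
r = 1 − (4.581/17)² ≈ 1 − 0.073 ≈ 0.927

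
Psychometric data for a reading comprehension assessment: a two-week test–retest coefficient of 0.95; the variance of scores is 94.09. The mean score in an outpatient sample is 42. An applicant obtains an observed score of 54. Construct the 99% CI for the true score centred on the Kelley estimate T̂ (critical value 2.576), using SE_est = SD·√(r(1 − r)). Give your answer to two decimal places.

[47.95, 58.85]

σ = 94.09^(1/2) = 9.7000
Estimated true score = 0.9500*54 + (1 − 0.9500)*42 ≈ 53.4000
SE_est = 9.7000*√(0.9500*0.0500) ≈ 2.1141
99% CI: 53.4000 ± 5.4458 ≈ (47.9542, 58.8458)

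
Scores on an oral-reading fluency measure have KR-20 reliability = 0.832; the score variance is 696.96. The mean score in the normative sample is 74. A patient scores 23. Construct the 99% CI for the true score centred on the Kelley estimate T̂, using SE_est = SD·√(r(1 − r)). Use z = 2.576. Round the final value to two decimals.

σ = 696.96^(1/2) = 26.400
T̂ = r·X + (1 − r)·M = 0.832·23 + 0.168·74 = 19.136 + 12.432 ≈ 31.568
SE_est = SD · √(r(1 − r)) = 26.400 · √0.140 ≈ 26.400 · 0.374 ≈ 9.870
CI = 31.568 ± 2.576 · 9.870 → [6.143, 56.993]

[6.14, 56.99]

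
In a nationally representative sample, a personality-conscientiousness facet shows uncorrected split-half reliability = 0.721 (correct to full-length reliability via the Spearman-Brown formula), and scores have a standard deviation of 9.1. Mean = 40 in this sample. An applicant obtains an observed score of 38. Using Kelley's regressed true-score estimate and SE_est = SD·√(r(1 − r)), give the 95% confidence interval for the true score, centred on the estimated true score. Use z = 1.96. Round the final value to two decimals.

Spearman-Brown: r = 2(0.721) / (1 + 0.721) = 1.4420 / 1.7210 ≈ 0.8379
Estimated true score = 0.8379*38 + (1 − 0.8379)*40 ≈ 38.3242
SE_est = 9.1000*√(0.8379*0.1621) ≈ 3.3539
CI = 38.3242 ± 1.96 * 3.3539 → [31.7507, 44.8978]

[31.75, 44.90]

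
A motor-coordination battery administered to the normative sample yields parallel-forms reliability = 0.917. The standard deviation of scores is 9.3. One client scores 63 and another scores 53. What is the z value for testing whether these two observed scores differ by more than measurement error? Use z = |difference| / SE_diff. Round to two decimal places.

2.64

SEM = 9.3000×√(1 − 0.9170) ≈ 2.6793
Standard error of the difference = 2.6793·√2 ≈ 3.7891
z = |63 − 53| / 3.7891 = 10 / 3.7891 ≈ 2.6391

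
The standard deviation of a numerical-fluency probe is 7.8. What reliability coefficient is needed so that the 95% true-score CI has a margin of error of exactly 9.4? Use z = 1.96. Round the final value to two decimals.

0.62

SEM needed = half-width / z = 9.4/1.96 ≈ 4.7959
r = 1 − (SEM / SD)² = 1 − (4.7959 / 7.8)² ≈ 1 − 0.3781 ≈ 0.6219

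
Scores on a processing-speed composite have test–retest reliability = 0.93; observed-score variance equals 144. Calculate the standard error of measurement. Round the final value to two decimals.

σ = 144^(1/2) = 12.0000
SEM = 12.0000 × √(1 − 0.9300) = 12.0000 × √0.0700 ≈ 12.0000 × 0.2646 ≈ 3.1749

3.17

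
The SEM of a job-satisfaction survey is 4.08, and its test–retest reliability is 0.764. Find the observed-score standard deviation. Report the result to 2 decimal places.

SD = SEM / √(1 − r) = 4.08 / √0.2360 ≈ 4.08 / 0.4858 ≈ 8.3985

8.40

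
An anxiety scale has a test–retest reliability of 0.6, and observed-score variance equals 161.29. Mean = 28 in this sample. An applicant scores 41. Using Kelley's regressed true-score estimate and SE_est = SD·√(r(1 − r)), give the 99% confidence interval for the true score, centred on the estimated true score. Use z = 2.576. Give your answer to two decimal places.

[19.77, 51.83]

σ = 161.29^(1/2) = 12.7000
T̂ = 0.6000(41) + 0.4000(28) ≈ 35.8000
SE_est = SD · √(r(1 − r)) = 12.7000 · √0.2400 ≈ 12.7000 · 0.4899 ≈ 6.2217
99% CI: 35.8000 ± 16.0271 ≈ (19.7729, 51.8271)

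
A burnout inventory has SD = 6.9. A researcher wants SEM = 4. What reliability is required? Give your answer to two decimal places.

r = 1 − (4.00000/6.9)² ≈ 1 − 0.33606 ≈ 0.66394

0.66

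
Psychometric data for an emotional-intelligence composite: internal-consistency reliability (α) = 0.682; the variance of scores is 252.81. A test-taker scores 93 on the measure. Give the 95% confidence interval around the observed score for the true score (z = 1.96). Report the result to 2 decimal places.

SD = √252.81 = 15.900
SEM = 15.900 * √(1 − 0.682) = 15.900 * √0.318 ≈ 15.900 * 0.564 ≈ 8.966
Half-width = 1.96*8.966 ≈ 17.574
CI = 93 ± 17.574 → [75.426, 110.574]

[75.43, 110.57]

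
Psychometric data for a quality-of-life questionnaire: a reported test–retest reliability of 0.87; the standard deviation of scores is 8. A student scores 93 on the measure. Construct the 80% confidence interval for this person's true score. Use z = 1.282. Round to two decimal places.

SEM = 8.000*√(1 − 0.870) ≈ 2.884
Margin = 1.282 * 2.884 ≈ 3.698
Interval: (89.302, 96.698)

[89.30, 96.70]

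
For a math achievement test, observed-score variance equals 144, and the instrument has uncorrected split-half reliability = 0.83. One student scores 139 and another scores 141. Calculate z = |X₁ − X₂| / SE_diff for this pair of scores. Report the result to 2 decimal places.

SD = √144 ≈ 12.0000
Full-length reliability (Spearman-Brown) = 2(0.83)/(1+0.83) ≈ 0.9071
SEM = 12.0000 × √(1 − 0.9071) = 12.0000 × √0.0929 ≈ 12.0000 × 0.3048 ≈ 3.6575
SE_diff = SEM × √2 ≈ 3.6575 × 1.4142 ≈ 5.1724
z = |139 − 141| / 5.1724 = 2 / 5.1724 ≈ 0.3867

0.39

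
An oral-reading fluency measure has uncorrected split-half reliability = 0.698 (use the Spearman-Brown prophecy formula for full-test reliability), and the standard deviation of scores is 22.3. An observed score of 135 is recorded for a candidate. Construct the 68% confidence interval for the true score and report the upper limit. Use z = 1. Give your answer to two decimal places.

Spearman-Brown: r = 2(0.698) / (1 + 0.698) = 1.39600 / 1.69800 ≈ 0.82214
SEM = 22.30000·√(1 − 0.82214) ≈ 9.40458
1 · SEM ≈ 9.40458
Upper limit = 135 + 9.40458 ≈ 144.40458

144.40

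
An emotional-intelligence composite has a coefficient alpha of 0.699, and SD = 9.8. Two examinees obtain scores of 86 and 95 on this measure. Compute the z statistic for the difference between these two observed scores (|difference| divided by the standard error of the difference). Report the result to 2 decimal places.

1.18

SEM = 9.8000 · √(1 − 0.6990) = 9.8000 · √0.3010 ≈ 9.8000 · 0.5486 ≈ 5.3766
Standard error of the difference = 5.3766·√2 ≈ 7.6037
z = |86 − 95| / 7.6037 = 9 / 7.6037 ≈ 1.1836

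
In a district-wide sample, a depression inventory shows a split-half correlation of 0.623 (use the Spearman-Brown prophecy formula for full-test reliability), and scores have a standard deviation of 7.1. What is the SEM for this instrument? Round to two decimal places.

3.42

r_full = 2·0.623 / (1 + 0.623) ≈ 0.76771
SEM = 7.10000*√(1 − 0.76771) ≈ 3.42192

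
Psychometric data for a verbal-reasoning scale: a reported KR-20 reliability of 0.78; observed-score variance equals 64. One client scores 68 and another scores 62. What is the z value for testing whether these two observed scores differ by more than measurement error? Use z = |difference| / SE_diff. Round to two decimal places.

1.13

SD = √64 ≈ 8.0000
SEM = 8.0000 * √(1 − 0.7800) = 8.0000 * √0.2200 ≈ 8.0000 * 0.4690 ≈ 3.7523
SE_diff = SEM * √2 ≈ 3.7523 * 1.4142 ≈ 5.3066
z = |68 − 62| / 5.3066 = 6 / 5.3066 ≈ 1.1307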